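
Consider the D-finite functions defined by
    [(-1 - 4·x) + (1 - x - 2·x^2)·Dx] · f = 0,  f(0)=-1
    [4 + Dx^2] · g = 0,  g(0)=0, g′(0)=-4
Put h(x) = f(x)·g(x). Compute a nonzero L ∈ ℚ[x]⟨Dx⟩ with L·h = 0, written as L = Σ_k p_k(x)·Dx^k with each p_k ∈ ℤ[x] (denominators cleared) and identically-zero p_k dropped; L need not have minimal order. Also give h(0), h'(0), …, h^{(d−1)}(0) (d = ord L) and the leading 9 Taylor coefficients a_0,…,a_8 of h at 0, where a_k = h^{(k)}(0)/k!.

f: a_k = -1, -1, -3, -5, -11, -21, -43, -85, -171, …
g: a_k = 0, -4, 0, 8/3, 0, -8/15, 0, 16/315, 0, …
f·g: L₀ = L_f ⊗_s L_g, ord ≤ 1·2.
L = (4·x + 8·x^2) + (2 + 8·x)·Dx + (-1 + x + 2·x^2)·Dx^2  (order 2).
h: a_k = 0, 4, 4, 28/3, 52/3, 548/15, 356/5, 45428/315, 90284/315, …
ICs: h(0) = 0, h′(0) = 4.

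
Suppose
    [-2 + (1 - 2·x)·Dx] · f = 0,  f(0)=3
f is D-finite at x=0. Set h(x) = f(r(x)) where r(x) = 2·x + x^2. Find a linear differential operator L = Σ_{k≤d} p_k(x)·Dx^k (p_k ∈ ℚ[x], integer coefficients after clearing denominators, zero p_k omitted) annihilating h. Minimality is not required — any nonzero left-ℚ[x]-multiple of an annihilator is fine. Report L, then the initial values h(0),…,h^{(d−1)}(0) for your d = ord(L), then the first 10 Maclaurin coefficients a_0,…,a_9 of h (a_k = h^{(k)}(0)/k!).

f: a_k = 3, 6, 12, 24, 48, 96, 192, 384, 768, 1536, …
L₀ from L_f via x↦r, Dx↦r'^{-1}Dx.
L = (4 + 4·x) + (-1 + 4·x + 2·x^2)·Dx  (order 1).
h: a_k = 3, 12, 54, 240, 1068, 4752, 21144, 94080, 418608, 1862592, …
ICs: h(0) = 3.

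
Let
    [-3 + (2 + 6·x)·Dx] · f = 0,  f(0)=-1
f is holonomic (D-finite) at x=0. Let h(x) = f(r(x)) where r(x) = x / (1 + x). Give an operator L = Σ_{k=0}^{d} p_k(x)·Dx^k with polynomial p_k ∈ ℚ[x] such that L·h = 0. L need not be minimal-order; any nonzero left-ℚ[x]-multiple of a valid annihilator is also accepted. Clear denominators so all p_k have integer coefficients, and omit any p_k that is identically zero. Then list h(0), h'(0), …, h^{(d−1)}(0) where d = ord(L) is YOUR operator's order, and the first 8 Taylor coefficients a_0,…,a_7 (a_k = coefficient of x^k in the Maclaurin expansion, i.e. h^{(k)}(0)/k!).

f: a_k = -1, -3/2, 9/8, -27/16, 405/128, -1701/256, 15309/1024, -72171/2048, …
L₀ from L_f via x↦r, Dx↦r'^{-1}Dx.
L = -3 + (2 + 10·x + 8·x^2)·Dx  (order 1).
h: a_k = -1, -3/2, 21/8, -87/16, 1677/128, -9069/256, 106305/1024, -658335/2048, …
ICs: h(0) = -1.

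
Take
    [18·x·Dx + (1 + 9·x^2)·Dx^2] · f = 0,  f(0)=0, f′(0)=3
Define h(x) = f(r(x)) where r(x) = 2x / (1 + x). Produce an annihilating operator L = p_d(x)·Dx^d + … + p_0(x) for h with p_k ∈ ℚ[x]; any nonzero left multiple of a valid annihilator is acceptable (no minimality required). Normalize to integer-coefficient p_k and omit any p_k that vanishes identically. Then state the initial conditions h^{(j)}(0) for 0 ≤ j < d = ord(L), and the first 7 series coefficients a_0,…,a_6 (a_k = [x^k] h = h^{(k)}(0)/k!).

L = (2 + 74·x)·Dx + (1 + 2·x + 37·x^2)·Dx^2  (order 2).
h: a_k = 0, 6, -6, -66, 210, 5646/5, -7062, …
ICs: h(0) = 0, h′(0) = 6.

f: a_k = 0, 3, 0, -9, 0, 243/5, 0, …
h₀=f(r): pull back L_f along r ⇒ L₀.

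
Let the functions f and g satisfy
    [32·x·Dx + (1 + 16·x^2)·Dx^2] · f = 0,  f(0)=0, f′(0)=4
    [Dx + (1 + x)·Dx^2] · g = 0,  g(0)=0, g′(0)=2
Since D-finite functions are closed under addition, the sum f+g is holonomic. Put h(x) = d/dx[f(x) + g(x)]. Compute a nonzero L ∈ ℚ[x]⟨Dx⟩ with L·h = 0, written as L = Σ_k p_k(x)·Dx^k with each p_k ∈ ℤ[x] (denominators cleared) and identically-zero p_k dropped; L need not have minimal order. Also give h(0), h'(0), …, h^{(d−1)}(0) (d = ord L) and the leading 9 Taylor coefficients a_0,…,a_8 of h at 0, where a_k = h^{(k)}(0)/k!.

L = (-32 - 96·x + 1536·x^2 + 512·x^3) + (-34 - 64·x + 1440·x^2 + 3072·x^3 + 1024·x^4)·Dx + (-1 + 31·x + 32·x^2 + 512·x^3 + 768·x^4 + 256·x^5)·Dx^2  (order 2).
h: a_k = 6, -2, -62, -2, 1026, -2, -16382, -2, 262146, …
ICs: h(0) = 6, h′(0) = -2.

f: a_k = 0, 4, 0, -64/3, 0, 1024/5, 0, -16384/7, 0, …
g: a_k = 0, 2, -1, 2/3, -1/2, 2/5, -1/3, 2/7, -1/4, …
Sum ⇒ L₀ = lclm(L_f,L_g) in ℚ(x)⟨Dx⟩.
h=h₀': d/dx-closure on L₀ ⇒ L.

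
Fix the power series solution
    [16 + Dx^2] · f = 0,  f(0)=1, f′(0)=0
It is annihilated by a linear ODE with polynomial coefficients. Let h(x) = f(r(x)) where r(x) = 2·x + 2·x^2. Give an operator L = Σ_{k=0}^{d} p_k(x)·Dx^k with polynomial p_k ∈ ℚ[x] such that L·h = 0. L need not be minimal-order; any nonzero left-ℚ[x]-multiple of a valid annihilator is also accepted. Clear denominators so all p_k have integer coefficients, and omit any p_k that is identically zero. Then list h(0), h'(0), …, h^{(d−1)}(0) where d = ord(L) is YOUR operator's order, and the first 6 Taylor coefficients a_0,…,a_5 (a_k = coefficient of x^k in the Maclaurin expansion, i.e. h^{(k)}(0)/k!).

L = (64 + 384·x + 768·x^2 + 512·x^3) - 2·Dx + (1 + 2·x)·Dx^2  (order 2).
h: a_k = 1, 0, -32, -64, 416/3, 2048/3, …
ICs: h(0) = 1, h′(0) = 0.

f: a_k = 1, 0, -8, 0, 32/3, 0, …
h₀=f(r): pull back L_f along r ⇒ L₀.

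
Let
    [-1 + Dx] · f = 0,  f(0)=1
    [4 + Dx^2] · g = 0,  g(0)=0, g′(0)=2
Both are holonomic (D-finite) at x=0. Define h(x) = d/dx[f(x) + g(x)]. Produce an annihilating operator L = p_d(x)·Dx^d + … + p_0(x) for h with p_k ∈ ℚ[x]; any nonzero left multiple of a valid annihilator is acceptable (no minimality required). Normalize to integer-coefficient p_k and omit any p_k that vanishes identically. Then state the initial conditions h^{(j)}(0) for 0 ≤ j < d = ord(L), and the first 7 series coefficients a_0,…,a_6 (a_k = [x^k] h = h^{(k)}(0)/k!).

L = 4 - 4·Dx + Dx^2 - Dx^3  (order 3).
h: a_k = 3, 1, -7/2, 1/6, 11/8, 1/120, -127/720, …
ICs: h(0) = 3, h′(0) = 1, h′′(0) = -7.

f: a_k = 1, 1, 1/2, 1/6, 1/24, 1/120, 1/720, …
g: a_k = 0, 2, 0, -4/3, 0, 4/15, 0, …
Sum ⇒ L₀ = lclm(L_f,L_g) in ℚ(x)⟨Dx⟩.
Derive L from L₀ (diff closure).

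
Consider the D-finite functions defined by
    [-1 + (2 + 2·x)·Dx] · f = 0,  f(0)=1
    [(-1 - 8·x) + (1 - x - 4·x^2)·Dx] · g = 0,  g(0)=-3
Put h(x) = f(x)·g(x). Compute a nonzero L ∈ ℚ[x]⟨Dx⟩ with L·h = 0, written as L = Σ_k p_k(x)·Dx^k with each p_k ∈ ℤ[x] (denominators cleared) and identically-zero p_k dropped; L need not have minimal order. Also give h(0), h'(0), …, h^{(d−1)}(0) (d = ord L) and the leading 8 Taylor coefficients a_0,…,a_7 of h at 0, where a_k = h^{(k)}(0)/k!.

f: a_k = 1, 1/2, -1/8, 1/16, -5/128, 7/256, -21/1024, 33/2048, …
g: a_k = -3, -3, -15, -27, -87, -195, -543, -1323, …
h₀=f·g: eliminate ⇒ L₀, order ≤ 1·1.
L = (3 + 17·x + 12·x^2) + (-2 + 10·x^2 + 8·x^3)·Dx  (order 1).
h: a_k = -3, -9/2, -129/8, -549/16, -12633/128, -60423/256, -645885/1024, -3225405/2048, …
ICs: h(0) = -3.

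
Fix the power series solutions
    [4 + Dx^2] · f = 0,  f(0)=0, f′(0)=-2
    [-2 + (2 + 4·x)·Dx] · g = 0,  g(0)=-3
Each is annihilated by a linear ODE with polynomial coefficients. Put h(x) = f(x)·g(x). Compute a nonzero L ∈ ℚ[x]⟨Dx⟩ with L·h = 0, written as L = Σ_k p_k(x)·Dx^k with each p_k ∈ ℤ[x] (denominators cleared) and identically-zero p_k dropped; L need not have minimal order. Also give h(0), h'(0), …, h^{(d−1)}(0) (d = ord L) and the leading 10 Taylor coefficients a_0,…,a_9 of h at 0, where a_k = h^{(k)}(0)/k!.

f: a_k = 0, -2, 0, 4/3, 0, -4/15, 0, 8/315, 0, -4/2835, …
g: a_k = -3, -3, 3/2, -3/2, 15/8, -21/8, 63/16, -99/16, 1287/128, -2145/128, …
L₀ := L_f ⊗_s L_g (sym. prod.), ord ≤ 2.
L = (7 + 16·x + 16·x^2) + (-2 - 4·x)·Dx + (1 + 4·x + 4·x^2)·Dx^2  (order 2).
h: a_k = 0, 6, 6, -7, -1, -19/20, 81/20, -983/168, 7727/840, -185275/12096, …
ICs: h(0) = 0, h′(0) = 6.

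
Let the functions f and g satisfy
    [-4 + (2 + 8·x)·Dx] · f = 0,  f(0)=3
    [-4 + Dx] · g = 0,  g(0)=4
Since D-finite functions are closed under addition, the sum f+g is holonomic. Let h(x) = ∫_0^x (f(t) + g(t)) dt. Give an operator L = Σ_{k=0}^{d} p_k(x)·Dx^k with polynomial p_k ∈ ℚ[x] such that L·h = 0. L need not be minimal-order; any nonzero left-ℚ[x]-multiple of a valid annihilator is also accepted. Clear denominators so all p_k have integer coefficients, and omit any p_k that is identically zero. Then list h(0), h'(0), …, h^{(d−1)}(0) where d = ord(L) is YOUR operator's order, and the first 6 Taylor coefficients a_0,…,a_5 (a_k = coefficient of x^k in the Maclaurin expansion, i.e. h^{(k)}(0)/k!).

f: a_k = 3, 6, -6, 12, -30, 84, …
g: a_k = 4, 16, 32, 128/3, 128/3, 512/15, …
Sum ⇒ L₀ = lclm(L_f,L_g) in ℚ(x)⟨Dx⟩.
h=∫h₀ ⇒ L = L₀·Dx.
L = (24 + 64·x)·Dx + (-10 - 64·x - 128·x^2)·Dx^2 + (1 + 12·x + 32·x^2)·Dx^3  (order 3).
h: a_k = 0, 7, 11, 26/3, 41/3, 38/15, …
ICs: h(0) = 0, h′(0) = 7, h′′(0) = 22.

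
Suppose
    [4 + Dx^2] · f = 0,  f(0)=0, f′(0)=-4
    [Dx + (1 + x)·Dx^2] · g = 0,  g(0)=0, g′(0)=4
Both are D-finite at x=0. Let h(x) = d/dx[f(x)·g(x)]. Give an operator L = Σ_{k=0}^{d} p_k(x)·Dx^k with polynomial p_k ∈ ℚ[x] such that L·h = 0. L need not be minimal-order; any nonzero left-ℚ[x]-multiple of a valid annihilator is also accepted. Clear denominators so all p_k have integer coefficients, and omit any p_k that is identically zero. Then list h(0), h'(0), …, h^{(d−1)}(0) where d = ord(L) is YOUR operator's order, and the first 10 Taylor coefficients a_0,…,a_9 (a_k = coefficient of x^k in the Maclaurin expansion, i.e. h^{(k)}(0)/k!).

f: a_k = 0, -4, 0, 8/3, 0, -8/15, 0, 16/315, 0, -8/2835, …
g: a_k = 0, 4, -2, 4/3, -1, 4/5, -2/3, 4/7, -1/2, 4/9, …
f·g: L₀ = L_f ⊗_s L_g, ord ≤ 2·2.
h₀' ⇒ L via d/dx closure of L₀.
L = (-56 + 896·x + 4416·x^2 + 8064·x^3 + 7136·x^4 + 3072·x^5 + 512·x^6) + (72 + 776·x + 2080·x^2 + 2400·x^3 + 1280·x^4 + 256·x^5)·Dx + (70 + 824·x + 2780·x^2 + 4416·x^3 + 3664·x^4 + 1536·x^5 + 256·x^6)·Dx^2 + (18 + 194·x + 520·x^2 + 600·x^3 + 320·x^4 + 64·x^5)·Dx^3 + (21 + 150·x + 419·x^2 + 600·x^3 + 470·x^4 + 192·x^5 + 32·x^6)·Dx^4  (order 4).
h: a_k = 0, -32, 24, 64/3, -20/3, -32/3, 112/15, -1664/315, 206/35, -2528/405, …
ICs: h(0) = 0, h′(0) = -32, h′′(0) = 48, h′′′(0) = 128.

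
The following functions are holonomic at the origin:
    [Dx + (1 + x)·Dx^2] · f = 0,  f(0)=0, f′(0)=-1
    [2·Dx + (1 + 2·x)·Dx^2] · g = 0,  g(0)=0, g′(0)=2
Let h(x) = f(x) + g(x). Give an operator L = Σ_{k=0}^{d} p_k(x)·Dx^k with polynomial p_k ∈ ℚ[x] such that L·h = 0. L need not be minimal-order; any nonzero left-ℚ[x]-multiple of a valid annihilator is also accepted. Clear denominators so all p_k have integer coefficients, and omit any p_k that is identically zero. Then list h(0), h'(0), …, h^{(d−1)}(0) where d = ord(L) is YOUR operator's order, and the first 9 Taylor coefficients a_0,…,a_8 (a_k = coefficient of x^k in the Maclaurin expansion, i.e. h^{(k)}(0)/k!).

L = 4·Dx + (6 + 8·x)·Dx^2 + (1 + 3·x + 2·x^2)·Dx^3  (order 3).
h: a_k = 0, 1, -3/2, 7/3, -15/4, 31/5, -21/2, 127/7, -255/8, …
ICs: h(0) = 0, h′(0) = 1, h′′(0) = -3.

f: a_k = 0, -1, 1/2, -1/3, 1/4, -1/5, 1/6, -1/7, 1/8, …
g: a_k = 0, 2, -2, 8/3, -4, 32/5, -32/3, 128/7, -32, …
f+g: L₀ = lclm(L_f,L_g), ord ≤ 2+2.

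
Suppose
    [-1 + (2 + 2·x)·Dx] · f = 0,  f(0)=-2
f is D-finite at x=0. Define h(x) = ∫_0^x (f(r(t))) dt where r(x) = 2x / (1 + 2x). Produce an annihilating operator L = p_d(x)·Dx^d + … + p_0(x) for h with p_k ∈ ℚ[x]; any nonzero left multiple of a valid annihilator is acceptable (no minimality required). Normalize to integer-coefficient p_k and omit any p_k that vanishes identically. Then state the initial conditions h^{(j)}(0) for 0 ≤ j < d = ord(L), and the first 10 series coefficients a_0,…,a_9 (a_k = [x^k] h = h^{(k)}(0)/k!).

f: a_k = -2, -1, 1/4, -1/8, 5/64, -7/128, 21/512, -33/1024, 429/16384, -715/32768, …
Substitute x→r, Dx→(1/r')Dx; clear ⇒ L₀.
Integrate: L := L₀·Dx.
L = -Dx + (1 + 6·x + 8·x^2)·Dx^2  (order 2).
h: a_k = 0, -2, -1, 5/3, -13/4, 141/20, -133/8, 2353/56, -7205/64, 182461/576, …
ICs: h(0) = 0, h′(0) = -2.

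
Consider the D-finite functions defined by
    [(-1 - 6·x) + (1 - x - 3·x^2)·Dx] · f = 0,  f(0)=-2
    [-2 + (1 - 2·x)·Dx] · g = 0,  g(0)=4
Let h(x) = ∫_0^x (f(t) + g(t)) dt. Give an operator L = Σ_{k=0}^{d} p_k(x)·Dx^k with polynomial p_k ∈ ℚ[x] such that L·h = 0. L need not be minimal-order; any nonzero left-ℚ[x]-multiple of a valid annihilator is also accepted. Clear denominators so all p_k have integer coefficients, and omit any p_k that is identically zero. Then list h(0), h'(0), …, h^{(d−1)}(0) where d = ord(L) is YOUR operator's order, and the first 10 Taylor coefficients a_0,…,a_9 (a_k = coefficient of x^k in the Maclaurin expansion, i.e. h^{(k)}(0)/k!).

f: a_k = -2, -2, -8, -14, -38, -80, -194, -434, -1016, -2318, …
g: a_k = 4, 8, 16, 32, 64, 128, 256, 512, 1024, 2048, …
Sum ⇒ L₀ = lclm(L_f,L_g) in ℚ(x)⟨Dx⟩.
h=∫₀ˣh₀: take L = L₀·Dx.
L = (8 - 36·x + 108·x^2 - 72·x^3)·Dx + (-2·x - 54·x^2 + 192·x^3 - 144·x^4)·Dx^2 + (-1 + 9·x - 23·x^2 + 6·x^3 + 42·x^4 - 36·x^5)·Dx^3  (order 3).
h: a_k = 0, 2, 3, 8/3, 9/2, 26/5, 8, 62/7, 39/4, 8/9, …
ICs: h(0) = 0, h′(0) = 2, h′′(0) = 6.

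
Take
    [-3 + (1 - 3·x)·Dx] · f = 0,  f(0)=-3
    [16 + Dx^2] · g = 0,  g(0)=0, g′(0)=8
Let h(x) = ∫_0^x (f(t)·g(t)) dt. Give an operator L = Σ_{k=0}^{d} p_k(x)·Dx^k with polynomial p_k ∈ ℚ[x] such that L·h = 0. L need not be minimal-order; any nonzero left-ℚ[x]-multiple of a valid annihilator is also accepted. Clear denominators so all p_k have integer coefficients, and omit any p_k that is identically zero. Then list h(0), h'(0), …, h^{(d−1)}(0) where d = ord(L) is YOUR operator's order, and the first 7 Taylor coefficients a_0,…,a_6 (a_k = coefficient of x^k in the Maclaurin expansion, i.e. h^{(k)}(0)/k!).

L = (-16 + 48·x)·Dx + 6·Dx^2 + (-1 + 3·x)·Dx^3  (order 3).
h: a_k = 0, 0, -12, -24, -38, -456/5, -3548/15, …
ICs: h(0) = 0, h′(0) = 0, h′′(0) = -24.

f: a_k = -3, -9, -27, -81, -243, -729, -2187, …
g: a_k = 0, 8, 0, -64/3, 0, 256/15, 0, …
f·g: L₀ = L_f ⊗_s L_g, ord ≤ 1·2.
h=∫h₀ ⇒ L = L₀·Dx.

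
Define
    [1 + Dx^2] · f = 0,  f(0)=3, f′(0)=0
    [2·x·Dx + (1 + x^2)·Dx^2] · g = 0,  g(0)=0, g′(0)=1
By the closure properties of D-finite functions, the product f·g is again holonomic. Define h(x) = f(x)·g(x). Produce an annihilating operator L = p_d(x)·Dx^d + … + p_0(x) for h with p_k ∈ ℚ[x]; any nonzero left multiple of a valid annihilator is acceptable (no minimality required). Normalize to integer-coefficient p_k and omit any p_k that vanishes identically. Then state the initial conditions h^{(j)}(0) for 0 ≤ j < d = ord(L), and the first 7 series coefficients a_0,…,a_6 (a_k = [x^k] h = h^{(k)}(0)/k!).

L = (10 + 26·x^2 + 11·x^4 + 4·x^6 + x^8) + (12·x + 20·x^3 + 12·x^5 + 4·x^7)·Dx + (12 + 32·x^2 + 18·x^4 + 8·x^6 + 2·x^8)·Dx^2 + (12·x + 20·x^3 + 12·x^5 + 4·x^7)·Dx^3 + (2 + 6·x^2 + 7·x^4 + 4·x^6 + x^8)·Dx^4  (order 4).
h: a_k = 0, 3, 0, -5/2, 0, 49/40, 0, …
ICs: h(0) = 0, h′(0) = 3, h′′(0) = 0, h′′′(0) = -15.

f: a_k = 3, 0, -3/2, 0, 1/8, 0, -1/240, …
g: a_k = 0, 1, 0, -1/3, 0, 1/5, 0, …
f·g: L₀ = L_f ⊗_s L_g, ord ≤ 2·2.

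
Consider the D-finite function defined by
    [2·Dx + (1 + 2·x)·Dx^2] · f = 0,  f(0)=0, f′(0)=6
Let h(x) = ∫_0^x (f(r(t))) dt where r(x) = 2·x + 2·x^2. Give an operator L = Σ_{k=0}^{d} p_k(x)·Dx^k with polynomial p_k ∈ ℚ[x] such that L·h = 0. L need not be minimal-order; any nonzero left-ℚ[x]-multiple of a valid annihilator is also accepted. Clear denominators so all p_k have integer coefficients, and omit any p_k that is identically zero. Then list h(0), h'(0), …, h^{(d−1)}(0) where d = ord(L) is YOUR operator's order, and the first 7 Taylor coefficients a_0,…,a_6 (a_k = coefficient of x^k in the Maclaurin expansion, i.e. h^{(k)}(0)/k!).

L = 2·Dx^2 + (1 + 2·x)·Dx^3  (order 3).
h: a_k = 0, 0, 6, -4, 4, -24/5, 32/5, …
ICs: h(0) = 0, h′(0) = 0, h′′(0) = 12.

f: a_k = 0, 6, -6, 8, -12, 96/5, -32, …
f∘r: x↦r, Dx↦Dx/r' in L_f ⇒ L₀.
∫: right-multiply L₀ by Dx.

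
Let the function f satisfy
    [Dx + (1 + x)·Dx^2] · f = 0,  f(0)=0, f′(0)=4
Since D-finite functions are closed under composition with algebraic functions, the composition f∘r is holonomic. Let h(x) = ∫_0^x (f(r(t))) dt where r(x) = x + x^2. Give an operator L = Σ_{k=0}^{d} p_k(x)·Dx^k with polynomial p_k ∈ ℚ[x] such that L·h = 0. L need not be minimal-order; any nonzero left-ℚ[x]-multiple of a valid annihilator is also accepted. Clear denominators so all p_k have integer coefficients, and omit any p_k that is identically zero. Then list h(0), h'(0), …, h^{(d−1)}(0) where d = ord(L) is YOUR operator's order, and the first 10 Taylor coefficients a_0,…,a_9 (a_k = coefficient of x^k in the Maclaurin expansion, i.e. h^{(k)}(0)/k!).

L = (-1 + 2·x + 2·x^2)·Dx^2 + (1 + 3·x + 3·x^2 + 2·x^3)·Dx^3  (order 3).
h: a_k = 0, 0, 2, 2/3, -2/3, 1/5, 2/15, -4/21, 1/14, 1/18, …
ICs: h(0) = 0, h′(0) = 0, h′′(0) = 4.

f: a_k = 0, 4, -2, 4/3, -1, 4/5, -2/3, 4/7, -1/2, 4/9, …
h₀=f(r): pull back L_f along r ⇒ L₀.
∫: right-multiply L₀ by Dx.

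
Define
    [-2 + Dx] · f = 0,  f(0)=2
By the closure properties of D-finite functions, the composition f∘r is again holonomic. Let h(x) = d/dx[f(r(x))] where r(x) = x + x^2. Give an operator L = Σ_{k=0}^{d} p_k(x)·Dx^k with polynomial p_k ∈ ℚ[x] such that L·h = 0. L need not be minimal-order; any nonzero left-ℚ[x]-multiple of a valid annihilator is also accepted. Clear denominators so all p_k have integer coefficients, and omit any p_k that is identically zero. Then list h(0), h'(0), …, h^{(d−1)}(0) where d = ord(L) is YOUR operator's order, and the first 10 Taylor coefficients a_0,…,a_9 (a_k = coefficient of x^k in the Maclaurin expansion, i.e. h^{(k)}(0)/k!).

f: a_k = 2, 4, 4, 8/3, 4/3, 8/15, 8/45, 16/315, 4/315, 8/2835, …
h₀=f(r): pull back L_f along r ⇒ L₀.
h=h₀': d/dx-closure on L₀ ⇒ L.
L = (4 + 8·x + 8·x^2) + (-1 - 2·x)·Dx  (order 1).
h: a_k = 4, 16, 32, 160/3, 208/3, 1216/15, 3712/45, 24448/315, 4192/63, 151936/2835, …
ICs: h(0) = 4.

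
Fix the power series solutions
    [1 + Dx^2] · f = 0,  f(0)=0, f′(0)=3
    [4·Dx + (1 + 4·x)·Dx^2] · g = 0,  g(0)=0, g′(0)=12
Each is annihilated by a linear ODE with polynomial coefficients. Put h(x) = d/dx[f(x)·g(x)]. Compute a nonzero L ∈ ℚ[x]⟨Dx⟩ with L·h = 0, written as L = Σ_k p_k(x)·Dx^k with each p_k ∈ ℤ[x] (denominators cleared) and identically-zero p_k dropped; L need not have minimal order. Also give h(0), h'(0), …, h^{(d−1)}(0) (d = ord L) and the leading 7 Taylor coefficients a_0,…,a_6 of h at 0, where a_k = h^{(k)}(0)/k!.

f: a_k = 0, 3, 0, -1/2, 0, 1/40, 0, …
g: a_k = 0, 12, -24, 64, -192, 3072/5, -2048, …
Sym-product of L_f,L_g gives L₀ (≤ ord 4).
h=h₀': d/dx-closure on L₀ ⇒ L.
L = (-12355 - 1064·x - 6288·x^2 - 16128·x^3 - 13568·x^4 + 6144·x^5 + 4096·x^6) + (-3384 - 15968·x - 14080·x^2 - 15360·x^3 + 10240·x^4 + 8192·x^5)·Dx + (-12502 - 2384·x - 10016·x^2 - 19968·x^3 - 14848·x^4 + 12288·x^5 + 8192·x^6)·Dx^2 + (-3384 - 15968·x - 14080·x^2 - 15360·x^3 + 10240·x^4 + 8192·x^5)·Dx^3 + (-147 - 1320·x - 3728·x^2 - 3840·x^3 - 1280·x^4 + 6144·x^5 + 4096·x^6)·Dx^4  (order 4).
h: a_k = 0, 72, -216, 744, -2820, 10869, -211701/5, …
ICs: h(0) = 0, h′(0) = 72, h′′(0) = -432, h′′′(0) = 4464.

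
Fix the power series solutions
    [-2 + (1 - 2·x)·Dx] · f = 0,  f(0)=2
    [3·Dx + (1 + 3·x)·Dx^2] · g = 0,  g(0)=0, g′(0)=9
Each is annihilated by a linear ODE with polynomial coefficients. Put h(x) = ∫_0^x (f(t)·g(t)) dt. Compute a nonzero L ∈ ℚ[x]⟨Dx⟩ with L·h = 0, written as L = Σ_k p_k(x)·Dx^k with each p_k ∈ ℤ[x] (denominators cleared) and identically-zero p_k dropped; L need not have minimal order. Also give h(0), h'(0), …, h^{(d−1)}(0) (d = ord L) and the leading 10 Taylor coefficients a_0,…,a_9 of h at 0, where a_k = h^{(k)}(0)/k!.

L = 6·Dx + (1 + 18·x)·Dx^2 + (-1 - x + 6·x^2)·Dx^3  (order 3).
h: a_k = 0, 0, 9, 3, 18, 9/2, 561/10, -279/35, 7713/35, -21697/140, …
ICs: h(0) = 0, h′(0) = 0, h′′(0) = 18.

f: a_k = 2, 4, 8, 16, 32, 64, 128, 256, 512, 1024, …
g: a_k = 0, 9, -27/2, 27, -243/4, 729/5, -729/2, 6561/7, -19683/8, 6561, …
f·g: L₀ = L_f ⊗_s L_g, ord ≤ 1·2.
h=∫h₀ ⇒ L = L₀·Dx.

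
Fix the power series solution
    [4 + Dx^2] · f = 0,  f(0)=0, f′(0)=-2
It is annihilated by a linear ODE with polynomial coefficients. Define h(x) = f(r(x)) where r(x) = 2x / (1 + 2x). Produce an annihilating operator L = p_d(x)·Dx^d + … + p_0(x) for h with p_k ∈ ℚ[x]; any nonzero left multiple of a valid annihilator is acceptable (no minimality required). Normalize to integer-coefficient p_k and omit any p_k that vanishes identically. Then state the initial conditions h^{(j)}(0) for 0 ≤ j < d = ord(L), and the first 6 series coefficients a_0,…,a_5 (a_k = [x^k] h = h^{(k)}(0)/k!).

f: a_k = 0, -2, 0, 4/3, 0, -4/15, …
Change of var in L_f (x↦r) gives L₀.
L = 16 + (4 + 24·x + 48·x^2 + 32·x^3)·Dx + (1 + 8·x + 24·x^2 + 32·x^3 + 16·x^4)·Dx^2  (order 2).
h: a_k = 0, -4, 8, -16/3, -32, 2752/15, …
ICs: h(0) = 0, h′(0) = -4.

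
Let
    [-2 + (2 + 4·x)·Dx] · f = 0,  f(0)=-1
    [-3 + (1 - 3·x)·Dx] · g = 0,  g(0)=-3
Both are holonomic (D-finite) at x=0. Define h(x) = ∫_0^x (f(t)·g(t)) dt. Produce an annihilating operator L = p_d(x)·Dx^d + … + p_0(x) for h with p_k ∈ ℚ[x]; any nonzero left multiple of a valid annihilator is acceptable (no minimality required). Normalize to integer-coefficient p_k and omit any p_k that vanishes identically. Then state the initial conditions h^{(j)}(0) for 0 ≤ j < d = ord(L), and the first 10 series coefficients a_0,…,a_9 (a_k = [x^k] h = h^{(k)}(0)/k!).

f: a_k = -1, -1, 1/2, -1/2, 5/8, -7/8, 21/16, -33/16, 429/128, -715/128, …
g: a_k = -3, -9, -27, -81, -243, -729, -2187, -6561, -19683, -59049, …
Sym-product of L_f,L_g gives L₀ (≤ ord 1).
h=∫h₀ ⇒ L = L₀·Dx.
L = (4 + 3·x)·Dx + (-1 + x + 6·x^2)·Dx^2  (order 2).
h: a_k = 0, 3, 6, 23/2, 105/4, 501/8, 157, 45153/112, 67779/64, 361345/128, …
ICs: h(0) = 0, h′(0) = 3.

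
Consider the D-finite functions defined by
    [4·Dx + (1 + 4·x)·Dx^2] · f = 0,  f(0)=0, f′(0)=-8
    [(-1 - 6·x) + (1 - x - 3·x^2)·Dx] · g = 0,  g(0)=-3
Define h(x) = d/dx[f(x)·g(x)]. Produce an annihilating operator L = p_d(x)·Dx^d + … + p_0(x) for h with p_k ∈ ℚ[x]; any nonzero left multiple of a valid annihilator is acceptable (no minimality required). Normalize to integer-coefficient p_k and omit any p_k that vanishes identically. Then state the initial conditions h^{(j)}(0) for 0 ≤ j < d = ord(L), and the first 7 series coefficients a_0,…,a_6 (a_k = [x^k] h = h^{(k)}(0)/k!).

f: a_k = 0, -8, 16, -128/3, 128, -2048/5, 4096/3, …
g: a_k = -3, -3, -12, -21, -57, -120, -291, …
h₀=f·g: eliminate ⇒ L₀, order ≤ 2·1.
Differentiate: ansatz ord ≤ ord L₀ ⇒ L.
L = (218 + 1080·x + 2592·x^2) + (-1 + 142·x + 1224·x^2 + 2016·x^3)·Dx + (-5 - 39·x - 37·x^2 + 228·x^3 + 288·x^4)·Dx^2  (order 2).
h: a_k = 24, -48, 528, -1120, 7384, -103776/5, 525512/5, …
ICs: h(0) = 24, h′(0) = -48.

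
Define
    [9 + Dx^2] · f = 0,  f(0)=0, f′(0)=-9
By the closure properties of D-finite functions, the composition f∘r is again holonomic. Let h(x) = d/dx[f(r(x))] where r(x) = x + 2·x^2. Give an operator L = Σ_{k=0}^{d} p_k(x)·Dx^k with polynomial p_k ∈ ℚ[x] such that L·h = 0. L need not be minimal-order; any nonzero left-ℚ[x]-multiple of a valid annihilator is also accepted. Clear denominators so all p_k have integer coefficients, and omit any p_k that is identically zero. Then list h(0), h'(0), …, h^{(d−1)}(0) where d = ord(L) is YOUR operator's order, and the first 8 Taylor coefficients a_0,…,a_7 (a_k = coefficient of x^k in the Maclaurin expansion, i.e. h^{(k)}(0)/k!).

L = (57 + 144·x + 864·x^2 + 2304·x^3 + 2304·x^4) + (-12 - 48·x)·Dx + (1 + 8·x + 16·x^2)·Dx^2  (order 2).
h: a_k = -9, -36, 81/2, 324, 6237/8, 567/2, -135351/80, -18711/5, …
ICs: h(0) = -9, h′(0) = -36.

f: a_k = 0, -9, 0, 27/2, 0, -243/40, 0, 729/560, …
h₀=f(r): pull back L_f along r ⇒ L₀.
Differentiate: ansatz ord ≤ ord L₀ ⇒ L.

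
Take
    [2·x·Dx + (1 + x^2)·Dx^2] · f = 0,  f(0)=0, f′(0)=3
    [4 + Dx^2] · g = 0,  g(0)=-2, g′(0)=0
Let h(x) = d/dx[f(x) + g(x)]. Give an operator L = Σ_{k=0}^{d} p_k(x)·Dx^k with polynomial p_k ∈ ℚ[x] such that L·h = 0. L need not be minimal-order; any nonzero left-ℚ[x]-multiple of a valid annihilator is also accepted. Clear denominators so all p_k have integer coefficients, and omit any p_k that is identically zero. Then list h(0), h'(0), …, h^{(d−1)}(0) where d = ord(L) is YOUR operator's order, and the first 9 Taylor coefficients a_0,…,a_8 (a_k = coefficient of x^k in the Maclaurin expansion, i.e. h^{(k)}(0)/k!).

f: a_k = 0, 3, 0, -1, 0, 3/5, 0, -3/7, 0, …
g: a_k = -2, 0, 4, 0, -4/3, 0, 8/45, 0, -4/315, …
Sum ⇒ L₀ = lclm(L_f,L_g) in ℚ(x)⟨Dx⟩.
Derive L from L₀ (diff closure).
L = (-32·x + 80·x^3 + 16·x^5) + (4 + 32·x^2 + 36·x^4 + 8·x^6)·Dx + (-8·x + 20·x^3 + 4·x^5)·Dx^2 + (1 + 8·x^2 + 9·x^4 + 2·x^6)·Dx^3  (order 3).
h: a_k = 3, 8, -3, -16/3, 3, 16/15, -3, -32/315, 3, …
ICs: h(0) = 3, h′(0) = 8, h′′(0) = -6.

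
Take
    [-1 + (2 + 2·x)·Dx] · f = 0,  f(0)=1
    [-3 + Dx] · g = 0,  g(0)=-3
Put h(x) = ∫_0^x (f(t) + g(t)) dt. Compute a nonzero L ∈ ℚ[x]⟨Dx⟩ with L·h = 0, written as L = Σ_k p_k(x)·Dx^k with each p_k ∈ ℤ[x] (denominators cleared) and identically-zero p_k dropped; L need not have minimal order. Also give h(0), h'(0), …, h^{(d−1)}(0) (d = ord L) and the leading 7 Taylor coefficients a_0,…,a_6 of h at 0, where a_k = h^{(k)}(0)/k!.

f: a_k = 1, 1/2, -1/8, 1/16, -5/128, 7/256, -21/1024, …
g: a_k = -3, -9, -27/2, -27/2, -81/8, -243/40, -243/80, …
h₀=f+g: left-lcm gives L₀, ord ≤ 2.
h=∫h₀ ⇒ L = L₀·Dx.
L = (21 + 18·x)·Dx + (-37 - 72·x - 36·x^2)·Dx^2 + (10 + 22·x + 12·x^2)·Dx^3  (order 3).
h: a_k = 0, -2, -17/4, -109/24, -215/64, -1301/640, -7741/7680, …
ICs: h(0) = 0, h′(0) = -2, h′′(0) = -17/2.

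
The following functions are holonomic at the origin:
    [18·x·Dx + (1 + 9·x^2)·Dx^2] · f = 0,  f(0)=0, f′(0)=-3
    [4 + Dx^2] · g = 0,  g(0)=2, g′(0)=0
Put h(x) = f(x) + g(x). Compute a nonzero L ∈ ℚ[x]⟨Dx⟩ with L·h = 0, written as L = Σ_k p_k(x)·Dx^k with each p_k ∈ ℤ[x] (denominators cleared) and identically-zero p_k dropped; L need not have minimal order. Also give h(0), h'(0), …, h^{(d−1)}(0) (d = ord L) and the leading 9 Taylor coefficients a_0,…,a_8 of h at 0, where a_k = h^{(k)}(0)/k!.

f: a_k = 0, -3, 0, 9, 0, -243/5, 0, 2187/7, 0, …
g: a_k = 2, 0, -4, 0, 4/3, 0, -8/45, 0, 4/315, …
h₀=f+g: left-lcm gives L₀, ord ≤ 4.
L = (-3744·x + 37584·x^3 + 11664·x^5)·Dx + (-28 + 864·x^2 + 10692·x^4 + 5832·x^6)·Dx^2 + (-936·x + 9396·x^3 + 2916·x^5)·Dx^3 + (-7 + 216·x^2 + 2673·x^4 + 1458·x^6)·Dx^4  (order 4).
h: a_k = 2, -3, -4, 9, 4/3, -243/5, -8/45, 2187/7, 4/315, …
ICs: h(0) = 2, h′(0) = -3, h′′(0) = -8, h′′′(0) = 54.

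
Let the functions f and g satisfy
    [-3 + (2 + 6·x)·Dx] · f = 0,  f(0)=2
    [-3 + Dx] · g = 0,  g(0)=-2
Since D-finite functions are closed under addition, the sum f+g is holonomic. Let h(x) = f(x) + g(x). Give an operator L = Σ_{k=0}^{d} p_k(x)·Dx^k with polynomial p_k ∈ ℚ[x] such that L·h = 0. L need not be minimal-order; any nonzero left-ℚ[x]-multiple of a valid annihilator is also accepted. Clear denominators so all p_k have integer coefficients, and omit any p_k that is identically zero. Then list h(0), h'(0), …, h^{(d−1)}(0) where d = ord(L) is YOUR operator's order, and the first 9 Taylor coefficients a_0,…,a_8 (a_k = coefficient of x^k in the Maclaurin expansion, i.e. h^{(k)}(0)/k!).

f: a_k = 2, 3, -9/4, 27/8, -405/64, 1701/128, -15309/512, 72171/1024, -2814669/16384, …
g: a_k = -2, -6, -9, -9, -27/4, -81/20, -81/40, -243/280, -729/2240, …
Weyl lclm of L_f,L_g ⇒ L₀ (ord ≤ 2).
L = (27 + 54·x) + (-15 - 72·x - 108·x^2)·Dx + (2 + 18·x + 36·x^2)·Dx^2  (order 2).
h: a_k = 0, -3, -45/4, -45/8, -837/64, 5913/640, -81729/2560, 2494881/35840, -98700039/573440, …
ICs: h(0) = 0, h′(0) = -3.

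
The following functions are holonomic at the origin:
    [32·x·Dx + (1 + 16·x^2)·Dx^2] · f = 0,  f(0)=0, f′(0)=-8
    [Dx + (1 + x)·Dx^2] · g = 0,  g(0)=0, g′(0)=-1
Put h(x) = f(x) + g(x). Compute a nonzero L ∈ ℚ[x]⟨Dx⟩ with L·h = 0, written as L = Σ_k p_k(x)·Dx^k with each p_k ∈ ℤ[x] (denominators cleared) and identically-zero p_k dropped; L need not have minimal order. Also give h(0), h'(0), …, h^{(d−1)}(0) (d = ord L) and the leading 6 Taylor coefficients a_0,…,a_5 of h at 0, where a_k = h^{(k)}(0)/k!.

L = (-32 - 96·x + 1536·x^2 + 512·x^3)·Dx + (-34 - 64·x + 1440·x^2 + 3072·x^3 + 1024·x^4)·Dx^2 + (-1 + 31·x + 32·x^2 + 512·x^3 + 768·x^4 + 256·x^5)·Dx^3  (order 3).
h: a_k = 0, -9, 1/2, 127/3, 1/4, -2049/5, …
ICs: h(0) = 0, h′(0) = -9, h′′(0) = 1.

f: a_k = 0, -8, 0, 128/3, 0, -2048/5, …
g: a_k = 0, -1, 1/2, -1/3, 1/4, -1/5, …
h₀=f+g: left-lcm gives L₀, ord ≤ 4.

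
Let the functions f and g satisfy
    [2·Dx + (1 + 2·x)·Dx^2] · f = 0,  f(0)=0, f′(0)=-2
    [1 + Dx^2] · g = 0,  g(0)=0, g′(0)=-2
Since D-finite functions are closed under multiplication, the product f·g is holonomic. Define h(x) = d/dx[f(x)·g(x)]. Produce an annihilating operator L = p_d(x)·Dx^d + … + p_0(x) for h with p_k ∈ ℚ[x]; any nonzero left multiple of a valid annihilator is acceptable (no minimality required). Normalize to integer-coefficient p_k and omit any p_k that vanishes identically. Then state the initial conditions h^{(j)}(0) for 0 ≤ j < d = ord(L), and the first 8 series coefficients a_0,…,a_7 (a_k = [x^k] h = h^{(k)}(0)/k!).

L = (-52 - 31·x - 87·x^2 - 96·x^3 - 8·x^4 + 48·x^5 + 16·x^6) + (-33 - 98·x - 80·x^2 + 80·x^4 + 32·x^5)·Dx + (-55 - 46·x - 110·x^2 - 96·x^3 + 32·x^4 + 96·x^5 + 32·x^6)·Dx^2 + (-33 - 98·x - 80·x^2 + 80·x^4 + 32·x^5)·Dx^3 + (-3 - 15·x - 23·x^2 + 40·x^4 + 48·x^5 + 16·x^6)·Dx^4  (order 4).
h: a_k = 0, 8, -12, 56/3, -110/3, 215/3, -4207/30, 86894/315, …
ICs: h(0) = 0, h′(0) = 8, h′′(0) = -24, h′′′(0) = 112.

f: a_k = 0, -2, 2, -8/3, 4, -32/5, 32/3, -128/7, …
g: a_k = 0, -2, 0, 1/3, 0, -1/60, 0, 1/2520, …
L₀ := L_f ⊗_s L_g (sym. prod.), ord ≤ 4.
h=h₀': d/dx-closure on L₀ ⇒ L.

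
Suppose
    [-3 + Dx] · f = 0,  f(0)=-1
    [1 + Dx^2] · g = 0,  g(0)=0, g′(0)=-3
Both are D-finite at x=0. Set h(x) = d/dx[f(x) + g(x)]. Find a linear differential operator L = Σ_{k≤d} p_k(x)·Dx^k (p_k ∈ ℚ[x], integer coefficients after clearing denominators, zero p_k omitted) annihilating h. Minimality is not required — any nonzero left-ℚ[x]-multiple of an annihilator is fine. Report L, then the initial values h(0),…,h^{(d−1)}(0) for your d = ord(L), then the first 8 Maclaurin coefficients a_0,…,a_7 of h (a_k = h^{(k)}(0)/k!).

f: a_k = -1, -3, -9/2, -9/2, -27/8, -81/40, -81/80, -243/560, …
g: a_k = 0, -3, 0, 1/2, 0, -1/40, 0, 1/1680, …
f+g: L₀ = lclm(L_f,L_g), ord ≤ 1+2.
Derive L from L₀ (diff closure).
L = 3 - Dx + 3·Dx^2 - Dx^3  (order 3).
h: a_k = -6, -9, -12, -27/2, -41/4, -243/40, -91/30, -729/560, …
ICs: h(0) = -6, h′(0) = -9, h′′(0) = -24.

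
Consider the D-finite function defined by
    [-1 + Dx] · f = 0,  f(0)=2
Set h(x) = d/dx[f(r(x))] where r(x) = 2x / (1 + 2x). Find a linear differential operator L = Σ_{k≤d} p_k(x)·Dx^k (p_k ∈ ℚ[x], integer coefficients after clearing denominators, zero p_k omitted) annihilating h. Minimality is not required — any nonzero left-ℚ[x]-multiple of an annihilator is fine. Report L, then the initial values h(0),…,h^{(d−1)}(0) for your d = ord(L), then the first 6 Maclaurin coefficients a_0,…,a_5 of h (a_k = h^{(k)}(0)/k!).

f: a_k = 2, 2, 1, 1/3, 1/12, 1/60, …
L₀ from L_f via x↦r, Dx↦r'^{-1}Dx.
Differentiate: ansatz ord ≤ ord L₀ ⇒ L.
L = (-2 - 8·x) + (-1 - 4·x - 4·x^2)·Dx  (order 1).
h: a_k = 4, -8, 8, 16/3, -152/3, 2416/15, …
ICs: h(0) = 4.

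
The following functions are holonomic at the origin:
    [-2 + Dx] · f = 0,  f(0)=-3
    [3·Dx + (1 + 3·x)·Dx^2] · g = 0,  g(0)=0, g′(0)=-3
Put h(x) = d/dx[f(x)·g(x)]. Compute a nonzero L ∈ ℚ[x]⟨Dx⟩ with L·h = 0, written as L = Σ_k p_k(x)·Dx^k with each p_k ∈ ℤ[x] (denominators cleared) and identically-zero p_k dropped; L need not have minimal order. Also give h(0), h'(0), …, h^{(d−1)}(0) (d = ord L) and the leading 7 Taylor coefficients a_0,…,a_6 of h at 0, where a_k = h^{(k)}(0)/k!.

f: a_k = -3, -6, -6, -4, -2, -4/5, -4/15, …
g: a_k = 0, -3, 9/2, -9, 81/4, -243/5, 243/2, …
Sym-product of L_f,L_g gives L₀ (≤ ord 2).
h=h₀': d/dx-closure on L₀ ⇒ L.
L = (20 - 24·x + 72·x^2) + (-8 + 6·x - 72·x^2)·Dx + (-1 + 3·x + 18·x^2)·Dx^2  (order 2).
h: a_k = 9, 9, 54, -87, 663/2, -990, 15193/5, …
ICs: h(0) = 9, h′(0) = 9.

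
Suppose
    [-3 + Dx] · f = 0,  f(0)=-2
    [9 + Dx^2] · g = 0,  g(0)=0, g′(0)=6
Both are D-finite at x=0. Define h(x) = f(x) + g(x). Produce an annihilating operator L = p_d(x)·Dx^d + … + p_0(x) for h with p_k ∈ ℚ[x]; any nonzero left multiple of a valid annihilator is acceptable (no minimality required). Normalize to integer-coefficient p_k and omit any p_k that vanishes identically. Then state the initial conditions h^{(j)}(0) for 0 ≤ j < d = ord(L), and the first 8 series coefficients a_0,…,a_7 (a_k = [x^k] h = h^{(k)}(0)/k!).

L = -27 + 9·Dx - 3·Dx^2 + Dx^3  (order 3).
h: a_k = -2, 0, -9, -18, -27/4, 0, -81/40, -243/140, …
ICs: h(0) = -2, h′(0) = 0, h′′(0) = -18.

f: a_k = -2, -6, -9, -9, -27/4, -81/20, -81/40, -243/280, …
g: a_k = 0, 6, 0, -9, 0, 81/20, 0, -243/280, …
f+g: L₀ = lclm(L_f,L_g), ord ≤ 1+2.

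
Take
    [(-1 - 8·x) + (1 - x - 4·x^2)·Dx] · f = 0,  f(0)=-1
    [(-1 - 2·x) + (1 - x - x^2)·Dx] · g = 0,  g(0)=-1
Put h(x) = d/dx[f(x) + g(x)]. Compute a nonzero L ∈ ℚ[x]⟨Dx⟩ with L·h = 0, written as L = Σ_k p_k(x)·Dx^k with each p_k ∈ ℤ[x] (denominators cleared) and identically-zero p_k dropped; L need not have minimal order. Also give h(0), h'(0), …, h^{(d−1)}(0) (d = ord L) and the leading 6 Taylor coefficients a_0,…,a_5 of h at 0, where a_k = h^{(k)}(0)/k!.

f: a_k = -1, -1, -5, -9, -29, -65, …
g: a_k = -1, -1, -2, -3, -5, -8, …
Sum ⇒ L₀ = lclm(L_f,L_g) in ℚ(x)⟨Dx⟩.
Derive L from L₀ (diff closure).
L = (-6 - 216·x - 240·x^2 - 984·x^3 - 1554·x^4 - 1440·x^5 + 576·x^6) + (6 + 54·x + 66·x^2 + 144·x^3 - 177·x^4 - 1506·x^5 - 672·x^6 + 384·x^7)·Dx + (-1 + 2·x - 11·x^2 - 2·x^3 + 122·x^4 + 9·x^5 - 243·x^6 - 48·x^7 + 48·x^8)·Dx^2  (order 2).
h: a_k = -2, -14, -36, -136, -365, -1164, …
ICs: h(0) = -2, h′(0) = -14.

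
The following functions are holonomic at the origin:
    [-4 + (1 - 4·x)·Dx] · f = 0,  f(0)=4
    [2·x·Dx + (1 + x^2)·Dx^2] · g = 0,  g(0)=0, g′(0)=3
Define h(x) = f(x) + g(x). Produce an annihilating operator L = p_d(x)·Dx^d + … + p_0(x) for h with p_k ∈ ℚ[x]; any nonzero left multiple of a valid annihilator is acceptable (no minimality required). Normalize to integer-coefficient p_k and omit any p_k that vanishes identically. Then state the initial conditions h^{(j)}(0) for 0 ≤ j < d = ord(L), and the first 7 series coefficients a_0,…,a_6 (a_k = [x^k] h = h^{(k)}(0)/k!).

f: a_k = 4, 16, 64, 256, 1024, 4096, 16384, …
g: a_k = 0, 3, 0, -1, 0, 3/5, 0, …
Weyl lclm of L_f,L_g ⇒ L₀ (ord ≤ 3).
L = (-8 + 128·x + 24·x^2)·Dx + (49 - 8·x + 109·x^2 + 24·x^3)·Dx^2 + (-4 + 15·x + 15·x^3 + 4·x^4)·Dx^3  (order 3).
h: a_k = 4, 19, 64, 255, 1024, 20483/5, 16384, …
ICs: h(0) = 4, h′(0) = 19, h′′(0) = 128.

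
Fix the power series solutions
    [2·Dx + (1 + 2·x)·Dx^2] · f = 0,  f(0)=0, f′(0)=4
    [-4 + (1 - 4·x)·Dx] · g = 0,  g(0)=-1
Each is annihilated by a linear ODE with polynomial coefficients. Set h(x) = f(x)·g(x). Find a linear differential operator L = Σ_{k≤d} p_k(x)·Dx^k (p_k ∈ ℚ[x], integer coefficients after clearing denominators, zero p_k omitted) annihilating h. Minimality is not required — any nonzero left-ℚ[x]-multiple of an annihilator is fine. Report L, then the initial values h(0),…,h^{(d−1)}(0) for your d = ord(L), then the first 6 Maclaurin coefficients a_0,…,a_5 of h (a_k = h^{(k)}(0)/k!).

f: a_k = 0, 4, -4, 16/3, -8, 64/5, …
g: a_k = -1, -4, -16, -64, -256, -1024, …
f·g: L₀ = L_f ⊗_s L_g, ord ≤ 2·1.
L = 8 + (6 + 24·x)·Dx + (-1 + 2·x + 8·x^2)·Dx^2  (order 2).
h: a_k = 0, -4, -12, -160/3, -616/3, -12512/15, …
ICs: h(0) = 0, h′(0) = -4.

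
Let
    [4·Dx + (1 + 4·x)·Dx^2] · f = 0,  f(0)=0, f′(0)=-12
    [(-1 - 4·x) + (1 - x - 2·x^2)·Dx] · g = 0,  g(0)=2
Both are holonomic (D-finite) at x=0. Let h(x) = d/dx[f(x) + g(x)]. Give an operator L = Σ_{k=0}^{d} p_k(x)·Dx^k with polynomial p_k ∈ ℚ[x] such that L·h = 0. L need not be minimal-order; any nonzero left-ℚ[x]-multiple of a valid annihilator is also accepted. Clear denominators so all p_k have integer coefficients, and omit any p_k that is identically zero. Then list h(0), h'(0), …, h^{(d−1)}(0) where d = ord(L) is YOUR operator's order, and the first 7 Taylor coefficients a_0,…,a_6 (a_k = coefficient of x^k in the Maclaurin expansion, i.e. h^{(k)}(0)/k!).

L = (-156 - 624·x - 1440·x^2 - 768·x^3 - 768·x^4) + (1 - 160·x - 1064·x^2 - 1952·x^3 - 1600·x^4 - 1280·x^5)·Dx + (5 + 39·x + 66·x^2 - 80·x^3 - 240·x^4 - 384·x^5 - 256·x^6)·Dx^2  (order 2).
h: a_k = -10, 60, -162, 856, -2862, 12804, -47962, …
ICs: h(0) = -10, h′(0) = 60.

f: a_k = 0, -12, 24, -64, 192, -3072/5, 2048, …
g: a_k = 2, 2, 6, 10, 22, 42, 86, …
Weyl lclm of L_f,L_g ⇒ L₀ (ord ≤ 3).
Differentiate: ansatz ord ≤ ord L₀ ⇒ L.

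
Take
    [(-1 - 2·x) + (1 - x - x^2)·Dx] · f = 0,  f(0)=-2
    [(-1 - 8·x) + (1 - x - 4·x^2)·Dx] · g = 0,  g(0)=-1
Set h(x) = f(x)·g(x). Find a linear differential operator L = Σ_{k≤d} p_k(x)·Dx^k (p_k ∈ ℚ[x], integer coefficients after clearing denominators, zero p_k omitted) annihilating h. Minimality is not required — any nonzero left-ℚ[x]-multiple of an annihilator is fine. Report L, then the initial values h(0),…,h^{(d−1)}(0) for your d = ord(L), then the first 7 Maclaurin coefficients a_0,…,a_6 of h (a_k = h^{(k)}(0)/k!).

f: a_k = -2, -2, -4, -6, -10, -16, -26, …
g: a_k = -1, -1, -5, -9, -29, -65, -181, …
Product ⇒ symmetric product L₀, ord ≤ 1.
L = (-2 - 8·x + 15·x^2 + 16·x^3) + (1 - 2·x - 4·x^2 + 5·x^3 + 4·x^4)·Dx  (order 1).
h: a_k = 2, 4, 16, 38, 112, 280, 754, …
ICs: h(0) = 2.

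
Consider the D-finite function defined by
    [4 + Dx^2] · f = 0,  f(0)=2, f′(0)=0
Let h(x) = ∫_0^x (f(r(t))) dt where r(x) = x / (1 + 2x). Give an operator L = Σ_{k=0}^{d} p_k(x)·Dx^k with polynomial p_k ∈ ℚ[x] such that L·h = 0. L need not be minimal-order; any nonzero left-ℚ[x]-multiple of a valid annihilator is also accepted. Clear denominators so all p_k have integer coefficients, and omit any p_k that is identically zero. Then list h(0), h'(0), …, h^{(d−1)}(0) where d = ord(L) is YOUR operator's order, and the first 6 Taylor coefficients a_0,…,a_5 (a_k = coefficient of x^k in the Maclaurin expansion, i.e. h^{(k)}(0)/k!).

f: a_k = 2, 0, -4, 0, 4/3, 0, …
Substitute x→r, Dx→(1/r')Dx; clear ⇒ L₀.
Integrate: L := L₀·Dx.
L = 4·Dx + (4 + 24·x + 48·x^2 + 32·x^3)·Dx^2 + (1 + 8·x + 24·x^2 + 32·x^3 + 16·x^4)·Dx^3  (order 3).
h: a_k = 0, 2, 0, -4/3, 4, -28/3, …
ICs: h(0) = 0, h′(0) = 2, h′′(0) = 0.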